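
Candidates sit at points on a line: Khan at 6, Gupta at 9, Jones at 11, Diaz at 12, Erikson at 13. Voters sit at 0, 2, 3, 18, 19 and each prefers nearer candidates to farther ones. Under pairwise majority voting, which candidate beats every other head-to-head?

With single-peaked preferences on a line, the Condorcet winner is the candidate closest to the median voter.
The median voter (position 3) is closest to Khan at 6.
Check: Khan vs Erikson — voters closer to Khan: 3 of 5.

Khan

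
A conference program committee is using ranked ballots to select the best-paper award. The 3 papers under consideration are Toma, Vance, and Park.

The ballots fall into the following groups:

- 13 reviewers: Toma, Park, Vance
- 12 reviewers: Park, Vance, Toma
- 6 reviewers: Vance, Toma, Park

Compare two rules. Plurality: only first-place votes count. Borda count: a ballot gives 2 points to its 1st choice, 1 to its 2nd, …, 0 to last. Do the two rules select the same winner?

No

Plurality first-place counts: Toma 13, Vance 6, Park 12 → Toma.
Borda totals: Toma 32, Vance 24, Park 37 → Park.
The two rules disagree: plurality picks Toma, Borda picks Park.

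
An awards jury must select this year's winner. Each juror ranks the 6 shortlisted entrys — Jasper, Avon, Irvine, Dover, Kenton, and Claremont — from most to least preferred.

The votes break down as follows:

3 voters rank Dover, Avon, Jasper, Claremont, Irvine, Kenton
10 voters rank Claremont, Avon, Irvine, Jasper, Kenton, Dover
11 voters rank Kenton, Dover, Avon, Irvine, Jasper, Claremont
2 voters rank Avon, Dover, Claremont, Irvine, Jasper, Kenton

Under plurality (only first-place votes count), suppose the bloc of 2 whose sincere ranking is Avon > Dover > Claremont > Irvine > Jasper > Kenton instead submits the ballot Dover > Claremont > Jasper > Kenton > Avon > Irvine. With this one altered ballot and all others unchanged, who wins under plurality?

Kenton

First-place totals with the altered ballot: Jasper 0, Avon 0, Irvine 0, Dover 5, Kenton 11, Claremont 10.
The winner is unchanged: still Kenton.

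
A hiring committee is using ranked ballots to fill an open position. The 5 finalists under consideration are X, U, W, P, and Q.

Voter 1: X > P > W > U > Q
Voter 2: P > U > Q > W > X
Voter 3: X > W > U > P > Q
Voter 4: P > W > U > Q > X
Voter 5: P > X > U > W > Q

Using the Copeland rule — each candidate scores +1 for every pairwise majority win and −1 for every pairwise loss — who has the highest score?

Pairwise results:
  X vs U: X wins 3–2.
  X vs W: X wins 3–2.
  X vs P: P wins 3–2.
  X vs Q: X wins 3–2.
  U vs W: W wins 3–2.
  U vs P: P wins 4–1.
  U vs Q: U wins 5–0.
  W vs P: P wins 4–1.
  W vs Q: W wins 4–1.
  P vs Q: P wins 5–0.
Copeland scores (wins − losses):
  X: 3 − 1 = 2
  U: 1 − 3 = -2
  W: 2 − 2 = 0
  P: 4 − 0 = 4
  Q: 0 − 4 = -4
P has the best Copeland score.

P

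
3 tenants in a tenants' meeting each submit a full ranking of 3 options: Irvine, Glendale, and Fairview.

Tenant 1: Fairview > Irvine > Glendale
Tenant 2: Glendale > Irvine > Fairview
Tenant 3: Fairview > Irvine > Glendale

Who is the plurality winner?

First-place vote totals:
  Irvine: 0
  Glendale: 1
  Fairview: 2
Fairview has the most first-place votes.

Fairview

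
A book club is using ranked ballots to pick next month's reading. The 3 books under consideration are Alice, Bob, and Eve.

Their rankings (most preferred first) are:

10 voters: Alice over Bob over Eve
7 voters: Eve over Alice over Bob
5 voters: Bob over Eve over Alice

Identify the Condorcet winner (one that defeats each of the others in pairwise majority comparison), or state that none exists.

None — there is no Condorcet winner

Head-to-head results (22 voters total):
Alice vs Bob: Alice wins 17–5.
Alice vs Eve: Eve wins 12–10.
Bob vs Eve: Bob wins 15–7.
No candidate beats all others: Alice beats Bob beats Eve beats Alice, a majority cycle.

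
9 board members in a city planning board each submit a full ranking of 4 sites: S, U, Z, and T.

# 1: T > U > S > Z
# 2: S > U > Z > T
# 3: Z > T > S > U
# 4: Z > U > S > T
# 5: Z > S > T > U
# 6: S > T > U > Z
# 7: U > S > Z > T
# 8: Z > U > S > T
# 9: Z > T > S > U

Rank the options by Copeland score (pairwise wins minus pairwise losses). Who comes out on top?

Pairwise results:
  S vs U: S wins 5–4.
  S vs Z: Z wins 5–4.
  S vs T: S wins 6–3.
  U vs Z: Z wins 5–4.
  U vs T: T wins 5–4.
  Z vs T: Z wins 7–2.
Copeland scores (wins − losses):
  S: 2 − 1 = 1
  U: 0 − 3 = -3
  Z: 3 − 0 = 3
  T: 1 − 2 = -1
Z has the best Copeland score.

Z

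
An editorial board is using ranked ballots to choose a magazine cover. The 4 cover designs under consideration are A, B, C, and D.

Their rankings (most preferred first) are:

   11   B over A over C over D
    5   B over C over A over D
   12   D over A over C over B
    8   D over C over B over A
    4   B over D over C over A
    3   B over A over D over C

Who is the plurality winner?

B

First-place vote totals:
  A: 0
  B: 23
  C: 0
  D: 20
B has the most first-place votes.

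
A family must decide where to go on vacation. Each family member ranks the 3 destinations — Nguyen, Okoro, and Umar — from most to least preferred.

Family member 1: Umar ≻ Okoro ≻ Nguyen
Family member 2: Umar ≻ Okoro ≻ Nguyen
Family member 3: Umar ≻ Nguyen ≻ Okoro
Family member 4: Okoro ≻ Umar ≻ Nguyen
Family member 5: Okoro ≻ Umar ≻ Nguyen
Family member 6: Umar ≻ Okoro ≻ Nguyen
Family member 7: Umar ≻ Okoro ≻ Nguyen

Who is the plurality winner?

Umar

First-place vote totals:
  Nguyen: 0
  Okoro: 2
  Umar: 5
Umar has the most first-place votes.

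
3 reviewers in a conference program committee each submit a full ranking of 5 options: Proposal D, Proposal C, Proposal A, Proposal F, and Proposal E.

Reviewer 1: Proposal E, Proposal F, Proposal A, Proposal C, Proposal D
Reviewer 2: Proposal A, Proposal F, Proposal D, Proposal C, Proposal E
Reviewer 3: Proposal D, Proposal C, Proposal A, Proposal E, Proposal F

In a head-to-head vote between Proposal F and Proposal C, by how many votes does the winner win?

1

Ballots ranking Proposal F above Proposal C: 2.
Ballots ranking Proposal C above Proposal F: 1.
Proposal F wins 2–1, a margin of 1.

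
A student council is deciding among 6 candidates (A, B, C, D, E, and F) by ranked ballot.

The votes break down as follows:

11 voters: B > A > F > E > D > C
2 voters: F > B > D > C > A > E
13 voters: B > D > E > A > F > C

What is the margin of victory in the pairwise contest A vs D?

Ballots ranking A above D: 11.
Ballots ranking D above A: 2+13 = 15.
D wins 15–11, a margin of 4.

4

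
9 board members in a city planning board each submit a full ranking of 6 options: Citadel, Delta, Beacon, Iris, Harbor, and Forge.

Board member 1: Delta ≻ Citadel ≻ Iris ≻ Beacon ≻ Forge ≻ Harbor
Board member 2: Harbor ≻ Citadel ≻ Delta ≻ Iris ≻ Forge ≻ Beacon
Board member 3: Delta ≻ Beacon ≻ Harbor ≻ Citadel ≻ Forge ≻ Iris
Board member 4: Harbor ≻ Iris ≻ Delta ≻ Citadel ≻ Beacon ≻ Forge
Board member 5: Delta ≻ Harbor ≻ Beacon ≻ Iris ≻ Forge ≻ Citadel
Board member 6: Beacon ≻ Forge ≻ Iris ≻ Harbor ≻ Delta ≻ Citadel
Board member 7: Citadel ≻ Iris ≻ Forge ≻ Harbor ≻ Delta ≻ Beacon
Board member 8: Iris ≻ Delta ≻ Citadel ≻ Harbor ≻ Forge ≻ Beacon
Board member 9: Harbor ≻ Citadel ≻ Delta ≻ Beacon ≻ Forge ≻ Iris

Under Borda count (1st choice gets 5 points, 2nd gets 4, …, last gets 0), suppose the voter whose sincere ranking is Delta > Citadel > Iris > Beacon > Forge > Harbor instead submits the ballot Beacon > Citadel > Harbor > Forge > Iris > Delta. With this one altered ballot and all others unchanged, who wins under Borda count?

Borda totals with the altered ballot: Citadel 24, Delta 25, Beacon 20, Iris 21, Harbor 31, Forge 14.
The switch changes the winner from Delta to Harbor.

Harbor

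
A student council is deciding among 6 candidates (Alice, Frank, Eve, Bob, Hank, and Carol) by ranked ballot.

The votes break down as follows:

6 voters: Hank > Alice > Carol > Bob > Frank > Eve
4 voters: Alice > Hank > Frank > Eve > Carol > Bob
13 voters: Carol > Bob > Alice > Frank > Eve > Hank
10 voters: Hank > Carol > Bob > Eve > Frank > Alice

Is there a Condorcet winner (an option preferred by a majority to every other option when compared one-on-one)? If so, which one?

Head-to-head results (33 voters total):
Alice vs Frank: Alice wins 23–10.
Alice vs Eve: Alice wins 23–10.
Alice vs Bob: Bob wins 23–10.
Alice vs Hank: Alice wins 17–16.
Alice vs Carol: Carol wins 23–10.
Frank vs Eve: Frank wins 23–10.
Frank vs Bob: Bob wins 29–4.
Frank vs Hank: Hank wins 20–13.
Frank vs Carol: Carol wins 29–4.
Eve vs Bob: Bob wins 29–4.
Eve vs Hank: Hank wins 20–13.
Eve vs Carol: Carol wins 29–4.
Bob vs Hank: Hank wins 20–13.
Bob vs Carol: Carol wins 33–0.
Hank vs Carol: Hank wins 20–13.
No candidate beats all others: Alice beats Hank beats Bob beats Alice, a majority cycle.

No Condorcet winner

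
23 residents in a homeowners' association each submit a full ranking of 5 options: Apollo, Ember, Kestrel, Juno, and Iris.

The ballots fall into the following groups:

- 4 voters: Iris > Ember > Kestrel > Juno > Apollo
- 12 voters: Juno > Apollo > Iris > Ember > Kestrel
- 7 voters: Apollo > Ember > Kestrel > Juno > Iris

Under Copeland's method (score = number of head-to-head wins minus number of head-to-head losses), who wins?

Pairwise results:
  Apollo vs Ember: Apollo wins 19–4.
  Apollo vs Kestrel: Apollo wins 19–4.
  Apollo vs Juno: Juno wins 16–7.
  Apollo vs Iris: Apollo wins 19–4.
  Ember vs Kestrel: Ember wins 23–0.
  Ember vs Juno: Juno wins 12–11.
  Ember vs Iris: Iris wins 16–7.
  Kestrel vs Juno: Juno wins 12–11.
  Kestrel vs Iris: Iris wins 16–7.
  Juno vs Iris: Juno wins 19–4.
Copeland scores (wins − losses):
  Apollo: 3 − 1 = 2
  Ember: 1 − 3 = -2
  Kestrel: 0 − 4 = -4
  Juno: 4 − 0 = 4
  Iris: 2 − 2 = 0
Juno has the best Copeland score.

Juno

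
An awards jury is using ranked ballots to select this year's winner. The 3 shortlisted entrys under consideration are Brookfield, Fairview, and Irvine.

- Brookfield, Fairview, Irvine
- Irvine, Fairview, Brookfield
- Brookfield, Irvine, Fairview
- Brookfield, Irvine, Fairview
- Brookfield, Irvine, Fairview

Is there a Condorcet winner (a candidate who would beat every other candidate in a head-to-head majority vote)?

Yes

Head-to-head results (5 voters total):
Brookfield vs Fairview: Brookfield wins 4–1.
Brookfield vs Irvine: Brookfield wins 4–1.
Fairview vs Irvine: Irvine wins 4–1.
Brookfield beats each rival — Fairview (4–1), Irvine (4–1) — so Brookfield is the Condorcet winner.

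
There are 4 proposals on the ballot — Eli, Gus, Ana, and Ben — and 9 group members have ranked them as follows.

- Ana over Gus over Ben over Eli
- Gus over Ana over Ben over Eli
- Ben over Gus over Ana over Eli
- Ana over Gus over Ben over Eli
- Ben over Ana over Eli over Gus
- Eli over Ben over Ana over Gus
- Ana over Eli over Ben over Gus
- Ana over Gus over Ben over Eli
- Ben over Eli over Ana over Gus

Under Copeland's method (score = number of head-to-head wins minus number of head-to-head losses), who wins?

Pairwise results:
  Eli vs Gus: Gus wins 5–4.
  Eli vs Ana: Ana wins 7–2.
  Eli vs Ben: Ben wins 7–2.
  Gus vs Ana: Ana wins 7–2.
  Gus vs Ben: Ben wins 5–4.
  Ana vs Ben: Ana wins 5–4.
Copeland scores (wins − losses):
  Eli: 0 − 3 = -3
  Gus: 1 − 2 = -1
  Ana: 3 − 0 = 3
  Ben: 2 − 1 = 1
Ana has the best Copeland score.

Ana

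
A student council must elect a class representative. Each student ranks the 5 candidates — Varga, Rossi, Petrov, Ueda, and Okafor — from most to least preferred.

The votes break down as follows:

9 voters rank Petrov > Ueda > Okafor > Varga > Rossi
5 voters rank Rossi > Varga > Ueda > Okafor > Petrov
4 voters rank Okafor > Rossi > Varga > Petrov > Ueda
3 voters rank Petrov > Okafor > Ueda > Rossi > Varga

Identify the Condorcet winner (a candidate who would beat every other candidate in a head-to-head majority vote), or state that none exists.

Petrov

Head-to-head results (21 voters total):
Varga vs Rossi: Rossi wins 12–9.
Varga vs Petrov: Petrov wins 12–9.
Varga vs Ueda: Ueda wins 12–9.
Varga vs Okafor: Okafor wins 16–5.
Rossi vs Petrov: Petrov wins 12–9.
Rossi vs Ueda: Ueda wins 12–9.
Rossi vs Okafor: Okafor wins 16–5.
Petrov vs Ueda: Petrov wins 16–5.
Petrov vs Okafor: Petrov wins 12–9.
Ueda vs Okafor: Ueda wins 14–7.
Petrov beats each rival — Varga (12–9), Rossi (12–9), Ueda (16–5), Okafor (12–9) — so Petrov is the Condorcet winner.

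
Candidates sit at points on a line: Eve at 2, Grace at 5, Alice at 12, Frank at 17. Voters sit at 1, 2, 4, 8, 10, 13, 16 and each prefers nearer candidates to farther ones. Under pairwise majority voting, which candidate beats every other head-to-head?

With single-peaked preferences on a line, the Condorcet winner is the candidate closest to the median voter.
The median voter (position 8) is closest to Grace at 5.
Check: Grace vs Frank — voters closer to Grace: 5 of 7.

Grace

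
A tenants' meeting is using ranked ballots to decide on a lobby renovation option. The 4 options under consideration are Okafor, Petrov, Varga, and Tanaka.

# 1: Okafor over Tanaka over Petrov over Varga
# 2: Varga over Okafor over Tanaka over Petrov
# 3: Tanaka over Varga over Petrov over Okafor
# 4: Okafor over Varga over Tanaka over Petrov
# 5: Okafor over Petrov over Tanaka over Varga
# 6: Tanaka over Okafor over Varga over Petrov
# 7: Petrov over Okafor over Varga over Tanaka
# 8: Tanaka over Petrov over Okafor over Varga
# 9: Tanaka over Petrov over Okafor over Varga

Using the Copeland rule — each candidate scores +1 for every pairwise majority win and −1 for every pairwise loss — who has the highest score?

Okafor

Pairwise results:
  Okafor vs Petrov: Okafor wins 5–4.
  Okafor vs Varga: Okafor wins 7–2.
  Okafor vs Tanaka: Okafor wins 5–4.
  Petrov vs Varga: Petrov wins 5–4.
  Petrov vs Tanaka: Tanaka wins 7–2.
  Varga vs Tanaka: Tanaka wins 6–3.
Copeland scores (wins − losses):
  Okafor: 3 − 0 = 3
  Petrov: 1 − 2 = -1
  Varga: 0 − 3 = -3
  Tanaka: 2 − 1 = 1
Okafor has the best Copeland score.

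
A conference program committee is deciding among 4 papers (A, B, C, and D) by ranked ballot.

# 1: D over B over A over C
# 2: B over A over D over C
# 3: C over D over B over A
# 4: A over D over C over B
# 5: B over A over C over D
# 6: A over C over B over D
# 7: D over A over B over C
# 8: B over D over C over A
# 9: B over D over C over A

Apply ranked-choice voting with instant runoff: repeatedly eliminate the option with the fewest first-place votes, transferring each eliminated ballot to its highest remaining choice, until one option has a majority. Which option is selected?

B

Round 1: B 4, A 2, D 2, C 1. C has the fewest and is eliminated.
Round 2: B 4, D 3, A 2. A has the fewest and is eliminated.
Round 3: B 5, D 4. B has a majority.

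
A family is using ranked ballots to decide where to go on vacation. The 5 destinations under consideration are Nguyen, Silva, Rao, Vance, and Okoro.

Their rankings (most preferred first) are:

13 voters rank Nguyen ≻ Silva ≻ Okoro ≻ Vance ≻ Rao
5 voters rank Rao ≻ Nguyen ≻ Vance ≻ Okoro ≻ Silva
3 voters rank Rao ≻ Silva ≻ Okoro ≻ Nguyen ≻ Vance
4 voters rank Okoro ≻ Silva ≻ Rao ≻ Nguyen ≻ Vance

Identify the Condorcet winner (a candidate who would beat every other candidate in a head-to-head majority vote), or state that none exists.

Nguyen

Head-to-head results (25 voters total):
Nguyen vs Silva: Nguyen wins 18–7.
Nguyen vs Rao: Nguyen wins 13–12.
Nguyen vs Vance: Nguyen wins 25–0.
Nguyen vs Okoro: Nguyen wins 18–7.
Silva vs Rao: Silva wins 17–8.
Silva vs Vance: Silva wins 20–5.
Silva vs Okoro: Silva wins 16–9.
Rao vs Vance: Vance wins 13–12.
Rao vs Okoro: Okoro wins 17–8.
Vance vs Okoro: Okoro wins 20–5.
Nguyen beats each rival — Silva (18–7), Rao (13–12), Vance (25–0), Okoro (18–7) — so Nguyen is the Condorcet winner.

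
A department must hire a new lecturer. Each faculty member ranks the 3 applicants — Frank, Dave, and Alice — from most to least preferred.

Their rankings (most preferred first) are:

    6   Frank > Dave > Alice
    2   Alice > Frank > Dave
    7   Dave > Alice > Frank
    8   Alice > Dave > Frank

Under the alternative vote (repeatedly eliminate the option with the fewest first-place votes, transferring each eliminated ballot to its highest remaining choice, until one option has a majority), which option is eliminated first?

Frank

Round 1: Alice 10, Dave 7, Frank 6. Frank has the fewest and is eliminated.
Round 2: Dave 13, Alice 10. Dave has a majority.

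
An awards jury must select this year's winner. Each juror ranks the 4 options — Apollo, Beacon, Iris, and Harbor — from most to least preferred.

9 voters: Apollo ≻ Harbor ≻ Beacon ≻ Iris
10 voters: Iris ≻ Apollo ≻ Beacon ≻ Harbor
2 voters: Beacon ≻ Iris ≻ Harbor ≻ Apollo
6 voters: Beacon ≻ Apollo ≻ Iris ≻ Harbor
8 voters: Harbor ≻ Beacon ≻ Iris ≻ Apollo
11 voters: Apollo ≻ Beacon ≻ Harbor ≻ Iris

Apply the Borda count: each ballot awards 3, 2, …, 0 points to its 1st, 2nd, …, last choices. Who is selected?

Apollo

Borda scores:
  Apollo: 9·3 + 10·2 + 2·0 + 6·2 + 8·0 + 11·3 = 92
  Beacon: 9·1 + 10·1 + 2·3 + 6·3 + 8·2 + 11·2 = 81
  Iris: 9·0 + 10·3 + 2·2 + 6·1 + 8·1 + 11·0 = 48
  Harbor: 9·2 + 10·0 + 2·1 + 6·0 + 8·3 + 11·1 = 55
Apollo has the highest total.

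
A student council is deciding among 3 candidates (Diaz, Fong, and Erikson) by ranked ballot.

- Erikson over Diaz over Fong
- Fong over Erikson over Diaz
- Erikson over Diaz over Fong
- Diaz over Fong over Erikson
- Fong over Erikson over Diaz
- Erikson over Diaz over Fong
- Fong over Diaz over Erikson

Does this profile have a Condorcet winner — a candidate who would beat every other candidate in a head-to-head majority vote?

Head-to-head results (7 voters total):
Diaz vs Fong: Diaz wins 4–3.
Diaz vs Erikson: Erikson wins 5–2.
Fong vs Erikson: Fong wins 4–3.
No candidate beats all others: Diaz beats Fong beats Erikson beats Diaz, a majority cycle.

No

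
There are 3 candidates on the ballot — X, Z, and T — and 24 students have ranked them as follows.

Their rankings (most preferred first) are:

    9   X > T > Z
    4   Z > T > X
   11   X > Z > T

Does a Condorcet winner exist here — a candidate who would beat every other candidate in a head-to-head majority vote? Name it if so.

Head-to-head results (24 voters total):
X vs Z: X wins 20–4.
X vs T: X wins 20–4.
Z vs T: Z wins 15–9.
X beats each rival — Z (20–4), T (20–4) — so X is the Condorcet winner.

X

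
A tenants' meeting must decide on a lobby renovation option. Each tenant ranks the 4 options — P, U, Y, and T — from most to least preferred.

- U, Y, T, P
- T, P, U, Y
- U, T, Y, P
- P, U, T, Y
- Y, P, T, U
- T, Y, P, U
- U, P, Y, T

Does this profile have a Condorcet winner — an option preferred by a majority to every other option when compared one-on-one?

No

Head-to-head results (7 voters total):
P vs U: P wins 4–3.
P vs Y: Y wins 4–3.
P vs T: T wins 4–3.
U vs Y: U wins 5–2.
U vs T: U wins 4–3.
Y vs T: T wins 4–3.
No candidate beats all others: P beats U beats Y beats P, a majority cycle.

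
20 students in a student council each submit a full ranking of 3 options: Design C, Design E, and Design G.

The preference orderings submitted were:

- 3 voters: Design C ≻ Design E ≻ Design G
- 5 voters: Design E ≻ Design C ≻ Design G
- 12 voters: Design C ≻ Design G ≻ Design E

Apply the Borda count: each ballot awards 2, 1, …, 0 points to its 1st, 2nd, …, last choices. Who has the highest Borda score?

Borda scores:
  Design C: 3·2 + 5·1 + 12·2 = 35
  Design E: 3·1 + 5·2 + 12·0 = 13
  Design G: 3·0 + 5·0 + 12·1 = 12
Design C has the highest total.

Design C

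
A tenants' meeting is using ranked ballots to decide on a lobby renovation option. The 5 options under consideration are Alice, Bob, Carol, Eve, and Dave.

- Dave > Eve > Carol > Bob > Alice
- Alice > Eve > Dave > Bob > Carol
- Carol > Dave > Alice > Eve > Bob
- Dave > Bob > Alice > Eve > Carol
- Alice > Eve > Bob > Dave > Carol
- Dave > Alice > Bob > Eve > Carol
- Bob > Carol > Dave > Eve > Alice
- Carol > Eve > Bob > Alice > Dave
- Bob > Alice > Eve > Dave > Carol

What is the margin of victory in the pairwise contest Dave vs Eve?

Ballots ranking Dave above Eve: 5.
Ballots ranking Eve above Dave: 4.
Dave wins 5–4, a margin of 1.

1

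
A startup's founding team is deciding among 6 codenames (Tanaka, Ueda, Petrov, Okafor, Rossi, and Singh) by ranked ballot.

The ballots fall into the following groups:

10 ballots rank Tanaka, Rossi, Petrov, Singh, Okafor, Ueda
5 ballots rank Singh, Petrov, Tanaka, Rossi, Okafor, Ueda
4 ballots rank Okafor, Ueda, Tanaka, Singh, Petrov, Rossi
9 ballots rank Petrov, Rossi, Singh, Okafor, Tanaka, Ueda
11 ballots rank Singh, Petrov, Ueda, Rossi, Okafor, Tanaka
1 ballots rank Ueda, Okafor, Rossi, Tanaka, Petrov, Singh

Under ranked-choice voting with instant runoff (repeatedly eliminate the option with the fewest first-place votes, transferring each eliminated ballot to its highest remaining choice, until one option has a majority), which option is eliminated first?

Round 1: Singh 16, Tanaka 10, Petrov 9, Okafor 4, Ueda 1, Rossi 0. Rossi has the fewest and is eliminated.
Round 2: Singh 16, Tanaka 10, Petrov 9, Okafor 4, Ueda 1. Ueda has the fewest and is eliminated.
Round 3: Singh 16, Tanaka 10, Petrov 9, Okafor 5. Okafor has the fewest and is eliminated.
Round 4: Singh 16, Tanaka 15, Petrov 9. Petrov has the fewest and is eliminated.
Round 5: Singh 25, Tanaka 15. Singh has a majority.

Rossi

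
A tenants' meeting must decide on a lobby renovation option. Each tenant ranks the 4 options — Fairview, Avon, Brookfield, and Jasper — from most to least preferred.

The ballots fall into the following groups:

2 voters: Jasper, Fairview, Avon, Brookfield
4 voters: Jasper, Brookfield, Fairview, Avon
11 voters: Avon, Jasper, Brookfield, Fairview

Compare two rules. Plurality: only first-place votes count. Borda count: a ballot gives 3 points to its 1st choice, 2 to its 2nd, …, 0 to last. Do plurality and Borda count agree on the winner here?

Plurality first-place counts: Fairview 0, Avon 11, Brookfield 0, Jasper 6 → Avon.
Borda totals: Fairview 8, Avon 35, Brookfield 19, Jasper 40 → Jasper.
The two rules disagree: plurality picks Avon, Borda picks Jasper.

No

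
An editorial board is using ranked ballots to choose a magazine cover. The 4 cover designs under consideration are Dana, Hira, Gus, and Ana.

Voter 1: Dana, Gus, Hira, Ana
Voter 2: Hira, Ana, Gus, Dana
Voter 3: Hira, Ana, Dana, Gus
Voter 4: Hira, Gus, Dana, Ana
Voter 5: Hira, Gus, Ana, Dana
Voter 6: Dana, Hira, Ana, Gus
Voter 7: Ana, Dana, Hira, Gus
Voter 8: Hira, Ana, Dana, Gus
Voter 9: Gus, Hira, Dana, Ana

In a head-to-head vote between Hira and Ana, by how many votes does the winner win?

7

Ballots ranking Hira above Ana: 8.
Ballots ranking Ana above Hira: 1.
Hira wins 8–1, a margin of 7.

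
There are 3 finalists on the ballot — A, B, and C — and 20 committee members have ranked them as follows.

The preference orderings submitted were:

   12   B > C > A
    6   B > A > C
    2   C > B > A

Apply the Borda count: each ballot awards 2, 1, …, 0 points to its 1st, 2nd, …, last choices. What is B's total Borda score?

38

Borda scores:
  A: 12·0 + 6·1 + 2·0 = 6
  B: 12·2 + 6·2 + 2·1 = 38
  C: 12·1 + 6·0 + 2·2 = 16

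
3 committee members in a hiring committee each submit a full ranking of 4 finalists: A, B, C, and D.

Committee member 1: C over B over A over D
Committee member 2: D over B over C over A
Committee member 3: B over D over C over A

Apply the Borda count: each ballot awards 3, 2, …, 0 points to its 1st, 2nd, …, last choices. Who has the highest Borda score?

Borda scores:
  A: 1 + 0 + 0 = 1
  B: 2 + 2 + 3 = 7
  C: 3 + 1 + 1 = 5
  D: 0 + 3 + 2 = 5
B has the highest total.

B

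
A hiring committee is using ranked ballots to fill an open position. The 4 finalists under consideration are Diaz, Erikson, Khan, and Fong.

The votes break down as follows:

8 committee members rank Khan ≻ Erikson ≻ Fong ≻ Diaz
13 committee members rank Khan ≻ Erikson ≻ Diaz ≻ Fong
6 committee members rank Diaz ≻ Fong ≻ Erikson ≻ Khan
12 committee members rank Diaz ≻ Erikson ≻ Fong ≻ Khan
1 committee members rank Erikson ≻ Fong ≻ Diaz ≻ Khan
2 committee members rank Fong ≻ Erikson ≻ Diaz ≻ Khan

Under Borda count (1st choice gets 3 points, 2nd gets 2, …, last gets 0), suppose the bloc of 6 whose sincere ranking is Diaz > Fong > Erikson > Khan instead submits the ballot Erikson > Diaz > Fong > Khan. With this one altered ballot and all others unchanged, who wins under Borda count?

Erikson

Borda totals with the altered ballot: Diaz 64, Erikson 91, Khan 63, Fong 34.
The winner is unchanged: still Erikson.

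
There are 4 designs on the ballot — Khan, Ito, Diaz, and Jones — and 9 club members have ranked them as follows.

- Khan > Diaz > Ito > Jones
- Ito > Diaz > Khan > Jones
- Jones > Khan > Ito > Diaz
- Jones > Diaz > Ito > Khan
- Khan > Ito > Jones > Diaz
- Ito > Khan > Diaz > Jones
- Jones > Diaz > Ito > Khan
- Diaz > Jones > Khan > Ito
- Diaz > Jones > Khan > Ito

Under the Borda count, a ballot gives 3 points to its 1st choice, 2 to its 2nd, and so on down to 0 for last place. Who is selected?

Diaz

Borda scores:
  Khan: 3 + 1 + 2 + 0 + 3 + 2 + 0 + 1 + 1 = 13
  Ito: 1 + 3 + 1 + 1 + 2 + 3 + 1 + 0 + 0 = 12
  Diaz: 2 + 2 + 0 + 2 + 0 + 1 + 2 + 3 + 3 = 15
  Jones: 0 + 0 + 3 + 3 + 1 + 0 + 3 + 2 + 2 = 14
Diaz has the highest total.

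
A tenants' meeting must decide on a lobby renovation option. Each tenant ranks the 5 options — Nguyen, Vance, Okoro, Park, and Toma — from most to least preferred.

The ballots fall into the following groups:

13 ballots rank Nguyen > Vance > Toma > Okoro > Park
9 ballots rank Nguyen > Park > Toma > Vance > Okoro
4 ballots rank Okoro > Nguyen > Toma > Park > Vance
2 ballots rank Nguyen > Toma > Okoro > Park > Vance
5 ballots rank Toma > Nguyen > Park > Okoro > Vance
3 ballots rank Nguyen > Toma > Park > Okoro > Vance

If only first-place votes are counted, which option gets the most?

First-place vote totals:
  Nguyen: 27
  Vance: 0
  Okoro: 4
  Park: 0
  Toma: 5
Nguyen has the most first-place votes.

Nguyen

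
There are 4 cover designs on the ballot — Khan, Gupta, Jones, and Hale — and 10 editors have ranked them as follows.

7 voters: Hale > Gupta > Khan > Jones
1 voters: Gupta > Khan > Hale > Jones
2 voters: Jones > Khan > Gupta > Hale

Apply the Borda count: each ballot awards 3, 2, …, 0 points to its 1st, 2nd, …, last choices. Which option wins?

Borda scores:
  Khan: 7·1 + 2 + 2·2 = 13
  Gupta: 7·2 + 3 + 2·1 = 19
  Jones: 7·0 + 0 + 2·3 = 6
  Hale: 7·3 + 1 + 2·0 = 22
Hale has the highest total.

Hale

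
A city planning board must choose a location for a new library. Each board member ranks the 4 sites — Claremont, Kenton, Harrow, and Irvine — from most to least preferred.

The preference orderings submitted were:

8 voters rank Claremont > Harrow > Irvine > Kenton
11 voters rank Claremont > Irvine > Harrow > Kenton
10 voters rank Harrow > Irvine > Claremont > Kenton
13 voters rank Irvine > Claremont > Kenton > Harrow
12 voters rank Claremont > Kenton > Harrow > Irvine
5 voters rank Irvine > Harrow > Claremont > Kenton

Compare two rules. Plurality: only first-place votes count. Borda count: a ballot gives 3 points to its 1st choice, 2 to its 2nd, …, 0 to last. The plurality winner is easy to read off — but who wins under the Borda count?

Claremont

Plurality first-place counts: Claremont 31, Kenton 0, Harrow 10, Irvine 18 → Claremont.
Borda totals: Claremont 134, Kenton 37, Harrow 79, Irvine 104 → Claremont.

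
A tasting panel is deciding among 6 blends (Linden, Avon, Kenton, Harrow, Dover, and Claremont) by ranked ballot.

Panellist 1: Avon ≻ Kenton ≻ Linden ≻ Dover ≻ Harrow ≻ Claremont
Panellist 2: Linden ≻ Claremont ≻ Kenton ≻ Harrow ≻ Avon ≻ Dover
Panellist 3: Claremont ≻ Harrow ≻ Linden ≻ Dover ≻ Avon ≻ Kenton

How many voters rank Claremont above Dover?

Ballots ranking Claremont above Dover: 2.
Ballots ranking Dover above Claremont: 1.
So 2 of 3 voters prefer Claremont to Dover.

2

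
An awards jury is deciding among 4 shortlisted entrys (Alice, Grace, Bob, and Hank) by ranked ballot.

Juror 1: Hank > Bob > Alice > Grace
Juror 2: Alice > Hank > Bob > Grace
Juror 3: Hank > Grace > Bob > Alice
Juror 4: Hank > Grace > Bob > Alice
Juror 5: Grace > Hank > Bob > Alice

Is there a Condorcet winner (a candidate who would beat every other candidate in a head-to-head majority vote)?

Head-to-head results (5 voters total):
Alice vs Grace: Grace wins 3–2.
Alice vs Bob: Bob wins 4–1.
Alice vs Hank: Hank wins 4–1.
Grace vs Bob: Grace wins 3–2.
Grace vs Hank: Hank wins 4–1.
Bob vs Hank: Hank wins 5–0.
Hank beats each rival — Alice (4–1), Grace (4–1), Bob (5–0) — so Hank is the Condorcet winner.

Yes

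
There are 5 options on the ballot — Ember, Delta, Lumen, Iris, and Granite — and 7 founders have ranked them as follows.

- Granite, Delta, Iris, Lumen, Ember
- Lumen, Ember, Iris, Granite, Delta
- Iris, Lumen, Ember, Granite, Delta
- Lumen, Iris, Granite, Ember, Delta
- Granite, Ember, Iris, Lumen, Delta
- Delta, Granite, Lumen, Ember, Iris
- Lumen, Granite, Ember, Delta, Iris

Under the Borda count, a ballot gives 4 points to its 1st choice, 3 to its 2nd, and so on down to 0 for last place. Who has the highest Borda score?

Borda scores:
  Ember: 0 + 3 + 2 + 1 + 3 + 1 + 2 = 12
  Delta: 3 + 0 + 0 + 0 + 0 + 4 + 1 = 8
  Lumen: 1 + 4 + 3 + 4 + 1 + 2 + 4 = 19
  Iris: 2 + 2 + 4 + 3 + 2 + 0 + 0 = 13
  Granite: 4 + 1 + 1 + 2 + 4 + 3 + 3 = 18
Lumen has the highest total.

Lumen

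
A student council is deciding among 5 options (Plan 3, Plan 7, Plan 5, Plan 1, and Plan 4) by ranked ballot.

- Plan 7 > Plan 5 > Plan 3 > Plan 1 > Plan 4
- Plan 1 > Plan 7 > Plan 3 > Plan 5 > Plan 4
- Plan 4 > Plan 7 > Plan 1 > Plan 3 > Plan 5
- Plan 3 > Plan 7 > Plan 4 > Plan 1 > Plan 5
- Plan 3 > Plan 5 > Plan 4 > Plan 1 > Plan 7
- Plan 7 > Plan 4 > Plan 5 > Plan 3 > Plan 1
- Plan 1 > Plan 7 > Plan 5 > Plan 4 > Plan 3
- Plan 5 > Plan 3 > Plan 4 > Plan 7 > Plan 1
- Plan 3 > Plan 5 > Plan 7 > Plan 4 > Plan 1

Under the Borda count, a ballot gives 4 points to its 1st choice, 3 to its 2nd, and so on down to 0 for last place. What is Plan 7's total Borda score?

Borda scores:
  Plan 3: 2 + 2 + 1 + 4 + 4 + 1 + 0 + 3 + 4 = 21
  Plan 7: 4 + 3 + 3 + 3 + 0 + 4 + 3 + 1 + 2 = 23
  Plan 5: 3 + 1 + 0 + 0 + 3 + 2 + 2 + 4 + 3 = 18
  Plan 1: 1 + 4 + 2 + 1 + 1 + 0 + 4 + 0 + 0 = 13
  Plan 4: 0 + 0 + 4 + 2 + 2 + 3 + 1 + 2 + 1 = 15

23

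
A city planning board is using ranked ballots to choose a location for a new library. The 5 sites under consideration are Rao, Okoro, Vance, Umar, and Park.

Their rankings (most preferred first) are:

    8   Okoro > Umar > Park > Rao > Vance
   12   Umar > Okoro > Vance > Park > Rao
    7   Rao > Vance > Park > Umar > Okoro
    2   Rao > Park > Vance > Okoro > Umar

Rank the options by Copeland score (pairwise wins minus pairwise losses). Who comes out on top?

Pairwise results:
  Rao vs Okoro: Okoro wins 20–9.
  Rao vs Vance: Rao wins 17–12.
  Rao vs Umar: Umar wins 20–9.
  Rao vs Park: Park wins 20–9.
  Okoro vs Vance: Okoro wins 20–9.
  Okoro vs Umar: Umar wins 19–10.
  Okoro vs Park: Okoro wins 20–9.
  Vance vs Umar: Umar wins 20–9.
  Vance vs Park: Vance wins 19–10.
  Umar vs Park: Umar wins 20–9.
Copeland scores (wins − losses):
  Rao: 1 − 3 = -2
  Okoro: 3 − 1 = 2
  Vance: 1 − 3 = -2
  Umar: 4 − 0 = 4
  Park: 1 − 3 = -2
Umar has the best Copeland score.

Umar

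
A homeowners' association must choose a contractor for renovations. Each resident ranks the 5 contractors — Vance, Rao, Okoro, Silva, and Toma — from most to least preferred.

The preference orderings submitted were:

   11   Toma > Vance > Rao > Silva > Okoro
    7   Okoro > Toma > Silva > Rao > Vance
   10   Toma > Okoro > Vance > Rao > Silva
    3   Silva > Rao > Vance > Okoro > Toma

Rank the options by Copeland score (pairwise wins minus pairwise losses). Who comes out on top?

Pairwise results:
  Vance vs Rao: Vance wins 21–10.
  Vance vs Okoro: Okoro wins 17–14.
  Vance vs Silva: Vance wins 21–10.
  Vance vs Toma: Toma wins 28–3.
  Rao vs Okoro: Okoro wins 17–14.
  Rao vs Silva: Rao wins 21–10.
  Rao vs Toma: Toma wins 28–3.
  Okoro vs Silva: Okoro wins 17–14.
  Okoro vs Toma: Toma wins 21–10.
  Silva vs Toma: Toma wins 28–3.
Copeland scores (wins − losses):
  Vance: 2 − 2 = 0
  Rao: 1 − 3 = -2
  Okoro: 3 − 1 = 2
  Silva: 0 − 4 = -4
  Toma: 4 − 0 = 4
Toma has the best Copeland score.

Toma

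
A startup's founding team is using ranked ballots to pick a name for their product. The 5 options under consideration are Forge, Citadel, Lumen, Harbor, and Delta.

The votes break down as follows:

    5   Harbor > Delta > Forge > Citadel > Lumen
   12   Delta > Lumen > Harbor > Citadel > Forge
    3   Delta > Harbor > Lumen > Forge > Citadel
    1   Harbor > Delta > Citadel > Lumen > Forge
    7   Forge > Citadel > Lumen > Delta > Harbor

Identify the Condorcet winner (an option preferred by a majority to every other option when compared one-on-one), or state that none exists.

Delta

Head-to-head results (28 voters total):
Forge vs Citadel: Forge wins 15–13.
Forge vs Lumen: Lumen wins 16–12.
Forge vs Harbor: Harbor wins 21–7.
Forge vs Delta: Delta wins 21–7.
Citadel vs Lumen: Lumen wins 15–13.
Citadel vs Harbor: Harbor wins 21–7.
Citadel vs Delta: Delta wins 21–7.
Lumen vs Harbor: Lumen wins 19–9.
Lumen vs Delta: Delta wins 21–7.
Harbor vs Delta: Delta wins 22–6.
Delta beats each rival — Forge (21–7), Citadel (21–7), Lumen (21–7), Harbor (22–6) — so Delta is the Condorcet winner.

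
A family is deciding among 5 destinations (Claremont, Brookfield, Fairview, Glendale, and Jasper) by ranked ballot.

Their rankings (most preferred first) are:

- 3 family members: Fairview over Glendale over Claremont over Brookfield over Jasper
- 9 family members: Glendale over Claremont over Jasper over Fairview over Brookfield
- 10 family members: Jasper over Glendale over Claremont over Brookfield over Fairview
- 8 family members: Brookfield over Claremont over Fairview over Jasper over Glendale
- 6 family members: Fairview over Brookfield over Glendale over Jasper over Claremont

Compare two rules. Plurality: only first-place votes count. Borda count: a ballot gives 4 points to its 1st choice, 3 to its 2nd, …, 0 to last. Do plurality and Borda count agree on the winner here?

Plurality first-place counts: Claremont 0, Brookfield 8, Fairview 9, Glendale 9, Jasper 10 → Jasper.
Borda totals: Claremont 77, Brookfield 63, Fairview 61, Glendale 87, Jasper 72 → Glendale.
The two rules disagree: plurality picks Jasper, Borda picks Glendale.

No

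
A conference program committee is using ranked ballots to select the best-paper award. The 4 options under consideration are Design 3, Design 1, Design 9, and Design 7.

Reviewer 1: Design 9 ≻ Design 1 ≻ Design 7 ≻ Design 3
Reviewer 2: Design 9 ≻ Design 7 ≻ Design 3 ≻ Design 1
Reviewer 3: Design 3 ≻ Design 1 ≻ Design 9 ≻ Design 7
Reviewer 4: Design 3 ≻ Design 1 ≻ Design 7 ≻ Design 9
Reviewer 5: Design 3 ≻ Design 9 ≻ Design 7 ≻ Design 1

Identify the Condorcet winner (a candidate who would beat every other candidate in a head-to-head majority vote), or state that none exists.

Head-to-head results (5 voters total):
Design 3 vs Design 1: Design 3 wins 4–1.
Design 3 vs Design 9: Design 3 wins 3–2.
Design 3 vs Design 7: Design 3 wins 3–2.
Design 1 vs Design 9: Design 9 wins 3–2.
Design 1 vs Design 7: Design 1 wins 3–2.
Design 9 vs Design 7: Design 9 wins 4–1.
Design 3 beats each rival — Design 1 (4–1), Design 9 (3–2), Design 7 (3–2) — so Design 3 is the Condorcet winner.

Design 3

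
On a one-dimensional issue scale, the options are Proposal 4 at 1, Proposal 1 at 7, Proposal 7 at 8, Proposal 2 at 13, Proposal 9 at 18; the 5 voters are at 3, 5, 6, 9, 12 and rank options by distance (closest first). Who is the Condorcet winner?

With single-peaked preferences on a line, the Condorcet winner is the candidate closest to the median voter.
The median voter (position 6) is closest to Proposal 1 at 7.
Check: Proposal 1 vs Proposal 2 — voters closer to Proposal 1: 4 of 5.

Proposal 1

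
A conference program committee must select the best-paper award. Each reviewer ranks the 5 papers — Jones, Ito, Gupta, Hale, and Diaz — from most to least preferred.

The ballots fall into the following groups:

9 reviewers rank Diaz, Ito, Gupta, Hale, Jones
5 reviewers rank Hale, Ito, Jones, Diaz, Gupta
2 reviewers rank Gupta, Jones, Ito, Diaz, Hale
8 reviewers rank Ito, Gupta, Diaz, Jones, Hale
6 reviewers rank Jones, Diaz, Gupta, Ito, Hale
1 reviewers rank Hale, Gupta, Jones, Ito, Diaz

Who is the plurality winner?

First-place vote totals:
  Jones: 6
  Ito: 8
  Gupta: 2
  Hale: 6
  Diaz: 9
Diaz has the most first-place votes.

Diaz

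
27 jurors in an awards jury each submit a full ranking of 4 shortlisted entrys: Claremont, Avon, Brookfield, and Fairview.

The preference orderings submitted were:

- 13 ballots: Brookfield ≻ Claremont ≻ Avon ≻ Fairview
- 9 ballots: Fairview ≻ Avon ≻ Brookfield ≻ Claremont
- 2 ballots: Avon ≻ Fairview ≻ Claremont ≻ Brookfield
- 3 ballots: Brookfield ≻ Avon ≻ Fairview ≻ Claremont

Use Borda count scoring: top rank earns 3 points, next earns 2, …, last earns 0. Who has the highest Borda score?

Borda scores:
  Claremont: 13·2 + 9·0 + 2·1 + 3·0 = 28
  Avon: 13·1 + 9·2 + 2·3 + 3·2 = 43
  Brookfield: 13·3 + 9·1 + 2·0 + 3·3 = 57
  Fairview: 13·0 + 9·3 + 2·2 + 3·1 = 34
Brookfield has the highest total.

Brookfield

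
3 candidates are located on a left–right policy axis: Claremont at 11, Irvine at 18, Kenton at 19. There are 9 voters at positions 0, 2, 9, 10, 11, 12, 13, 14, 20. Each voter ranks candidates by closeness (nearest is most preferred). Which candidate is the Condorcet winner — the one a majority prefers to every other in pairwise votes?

With single-peaked preferences on a line, the Condorcet winner is the candidate closest to the median voter.
The median voter (position 11) is closest to Claremont at 11.
Check: Claremont vs Irvine — voters closer to Claremont: 8 of 9.

Claremont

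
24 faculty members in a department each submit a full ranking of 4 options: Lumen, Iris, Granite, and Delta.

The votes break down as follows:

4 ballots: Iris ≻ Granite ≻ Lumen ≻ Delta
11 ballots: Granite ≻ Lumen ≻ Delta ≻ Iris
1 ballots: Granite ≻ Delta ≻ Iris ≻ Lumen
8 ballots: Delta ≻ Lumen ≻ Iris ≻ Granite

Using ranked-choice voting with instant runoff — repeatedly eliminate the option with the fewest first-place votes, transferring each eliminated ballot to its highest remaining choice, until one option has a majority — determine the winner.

Round 1: Granite 12, Delta 8, Iris 4, Lumen 0. Lumen has the fewest and is eliminated.
Round 2: Granite 12, Delta 8, Iris 4. Iris has the fewest and is eliminated.
Round 3: Granite 16, Delta 8. Granite has a majority.

Granite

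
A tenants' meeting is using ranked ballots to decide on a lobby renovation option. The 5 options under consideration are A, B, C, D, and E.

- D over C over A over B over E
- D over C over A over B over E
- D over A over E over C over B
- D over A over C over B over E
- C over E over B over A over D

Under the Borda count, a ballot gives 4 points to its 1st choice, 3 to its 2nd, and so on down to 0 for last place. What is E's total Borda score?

Borda scores:
  A: 2 + 2 + 3 + 3 + 1 = 11
  B: 1 + 1 + 0 + 1 + 2 = 5
  C: 3 + 3 + 1 + 2 + 4 = 13
  D: 4 + 4 + 4 + 4 + 0 = 16
  E: 0 + 0 + 2 + 0 + 3 = 5

5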